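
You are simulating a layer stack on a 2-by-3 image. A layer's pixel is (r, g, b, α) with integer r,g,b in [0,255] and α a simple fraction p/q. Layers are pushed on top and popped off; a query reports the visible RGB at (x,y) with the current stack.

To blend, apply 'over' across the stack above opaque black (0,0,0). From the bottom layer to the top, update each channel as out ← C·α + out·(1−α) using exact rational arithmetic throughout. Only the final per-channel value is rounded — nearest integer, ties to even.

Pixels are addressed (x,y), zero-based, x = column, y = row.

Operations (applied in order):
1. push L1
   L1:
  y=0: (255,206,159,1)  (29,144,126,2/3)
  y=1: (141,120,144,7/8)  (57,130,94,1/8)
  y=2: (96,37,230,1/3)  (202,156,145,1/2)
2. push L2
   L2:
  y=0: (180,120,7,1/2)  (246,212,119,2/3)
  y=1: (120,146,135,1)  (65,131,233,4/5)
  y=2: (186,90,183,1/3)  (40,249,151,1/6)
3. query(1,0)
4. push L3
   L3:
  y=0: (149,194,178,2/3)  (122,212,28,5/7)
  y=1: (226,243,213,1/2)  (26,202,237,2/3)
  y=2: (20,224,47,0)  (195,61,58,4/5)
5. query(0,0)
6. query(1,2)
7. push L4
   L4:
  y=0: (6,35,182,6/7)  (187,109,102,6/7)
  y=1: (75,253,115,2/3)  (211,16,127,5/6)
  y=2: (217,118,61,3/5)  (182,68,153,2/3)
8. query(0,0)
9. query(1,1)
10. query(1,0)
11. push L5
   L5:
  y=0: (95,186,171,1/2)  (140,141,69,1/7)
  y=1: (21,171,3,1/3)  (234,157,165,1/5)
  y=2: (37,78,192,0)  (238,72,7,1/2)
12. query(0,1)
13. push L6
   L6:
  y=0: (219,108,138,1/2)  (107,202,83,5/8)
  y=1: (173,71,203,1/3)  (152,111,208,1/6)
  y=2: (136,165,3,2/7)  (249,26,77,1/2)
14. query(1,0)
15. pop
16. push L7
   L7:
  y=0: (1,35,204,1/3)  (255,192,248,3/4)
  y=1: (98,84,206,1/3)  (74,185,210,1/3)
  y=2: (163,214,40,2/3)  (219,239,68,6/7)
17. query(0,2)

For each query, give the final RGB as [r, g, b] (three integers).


at x=1,y=0 over L1,L2:
+L1 (α=2/3) → [58/3, 96, 84]
+L2 (α=2/3) → [1534/9, 520/3, 322/3]
→ [170, 173, 107]

(0,0) stack=L1,L2,L3; from [0,0,0]:
+L1 (α=1) → [255, 206, 159]
+L2 (α=1/2) → [435/2, 163, 83]
+L3 (α=2/3) → [1031/6, 551/3, 439/3]
= [172, 184, 146]

(1,2) stack=L1,L2,L3; from [0,0,0]:
after L1 α=1/2: [101, 78, 145/2]
after L2 α=1/6: [545/6, 213/2, 1027/12]
after L3 α=4/5: [1045/6, 701/10, 3811/60]
rounded: [174, 70, 64]

query (0,0) [L1,L2,L3,L4] — begin 0,0,0
L1 α=1: [255, 206, 159]
L2 α=1/2: [435/2, 163, 83]
L3 α=2/3: [1031/6, 551/3, 439/3]
L4 α=6/7: [1247/42, 1181/21, 3715/21]
rounded: [30, 56, 177]

query (1,1) [L1,L2,L3,L4] — begin 0,0,0
L1 α=1/8: [57/8, 65/4, 47/4]
L2 α=4/5: [2137/40, 2161/20, 755/4]
L3 α=2/3: [4217/120, 10241/60, 2651/12]
L4 α=5/6: [130817/720, 15041/360, 10271/72]
→ [182, 42, 143]

(1,0) stack=L1,L2,L3,L4; from [0,0,0]:
L1 α=2/3: [58/3, 96, 84]
L2 α=2/3: [1534/9, 520/3, 322/3]
L3 α=5/7: [8558/63, 4220/21, 152/3]
L4 α=6/7: [79244/441, 17954/147, 284/3]
= [180, 122, 95]

(0,1) stack=L1,L2,L3,L4,L5; from [0,0,0]:
L1 α=7/8: [987/8, 105, 126]
L2 α=1: [120, 146, 135]
L3 α=1/2: [173, 389/2, 174]
L4 α=2/3: [323/3, 467/2, 404/3]
L5 α=1/3: [709/9, 638/3, 817/9]
→ [79, 213, 91]

at x=1,y=0 over L1,L2,L3,L4,L5,L6:
L1 α=2/3: [58/3, 96, 84]
L2 α=2/3: [1534/9, 520/3, 322/3]
L3 α=5/7: [8558/63, 4220/21, 152/3]
L4 α=6/7: [79244/441, 17954/147, 284/3]
L5 α=1/7: [179068/1029, 42817/343, 91]
L6 α=5/8: [362573/2744, 474881/2744, 86]
= [132, 173, 86]

at x=0,y=2 over L1,L2,L3,L4,L5,L7:
L1 α=1/3: [32, 37/3, 230/3]
L2 α=1/3: [250/3, 344/9, 1009/9]
L3 α=0: [250/3, 344/9, 1009/9]
L4 α=3/5: [2453/15, 3874/45, 733/9]
L5 α=0: [2453/15, 3874/45, 733/9]
L7 α=2/3: [7343/45, 23134/135, 1453/27]
rounded: [163, 171, 54]


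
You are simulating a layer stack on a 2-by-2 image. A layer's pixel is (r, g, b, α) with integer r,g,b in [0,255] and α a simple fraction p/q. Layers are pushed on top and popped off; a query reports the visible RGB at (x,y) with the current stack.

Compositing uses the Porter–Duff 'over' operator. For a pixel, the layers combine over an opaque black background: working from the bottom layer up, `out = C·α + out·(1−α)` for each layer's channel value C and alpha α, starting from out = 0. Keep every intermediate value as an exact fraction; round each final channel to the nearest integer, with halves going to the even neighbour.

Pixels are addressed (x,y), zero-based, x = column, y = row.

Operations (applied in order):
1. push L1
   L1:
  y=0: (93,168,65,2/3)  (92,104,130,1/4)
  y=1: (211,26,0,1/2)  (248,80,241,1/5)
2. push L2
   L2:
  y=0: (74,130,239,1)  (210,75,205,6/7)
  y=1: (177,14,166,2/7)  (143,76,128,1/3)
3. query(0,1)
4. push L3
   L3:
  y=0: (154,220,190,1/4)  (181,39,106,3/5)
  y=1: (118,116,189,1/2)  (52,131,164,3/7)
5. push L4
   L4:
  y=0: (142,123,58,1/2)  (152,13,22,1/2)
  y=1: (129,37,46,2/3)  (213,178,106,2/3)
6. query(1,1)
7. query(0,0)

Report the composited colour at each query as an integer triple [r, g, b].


at x=0,y=1 over L1,L2:
L1 α=1/2: [211/2, 13, 0]
L2 α=2/7: [1763/14, 93/7, 332/7]
rounded: [126, 13, 47]

query (1,1) [L1,L2,L3,L4] — begin 0,0,0
L1 α=1/5: [248/5, 16, 241/5]
L2 α=1/3: [1211/15, 36, 374/5]
L3 α=3/7: [7184/105, 537/7, 3956/35]
L4 α=2/3: [51914/315, 3029/21, 3792/35]
rounded: [165, 144, 108]

(0,0) stack=L1,L2,L3,L4; from [0,0,0]:
after L1 α=2/3: [62, 112, 130/3]
after L2 α=1: [74, 130, 239]
after L3 α=1/4: [94, 305/2, 907/4]
after L4 α=1/2: [118, 551/4, 1139/8]
= [118, 138, 142]


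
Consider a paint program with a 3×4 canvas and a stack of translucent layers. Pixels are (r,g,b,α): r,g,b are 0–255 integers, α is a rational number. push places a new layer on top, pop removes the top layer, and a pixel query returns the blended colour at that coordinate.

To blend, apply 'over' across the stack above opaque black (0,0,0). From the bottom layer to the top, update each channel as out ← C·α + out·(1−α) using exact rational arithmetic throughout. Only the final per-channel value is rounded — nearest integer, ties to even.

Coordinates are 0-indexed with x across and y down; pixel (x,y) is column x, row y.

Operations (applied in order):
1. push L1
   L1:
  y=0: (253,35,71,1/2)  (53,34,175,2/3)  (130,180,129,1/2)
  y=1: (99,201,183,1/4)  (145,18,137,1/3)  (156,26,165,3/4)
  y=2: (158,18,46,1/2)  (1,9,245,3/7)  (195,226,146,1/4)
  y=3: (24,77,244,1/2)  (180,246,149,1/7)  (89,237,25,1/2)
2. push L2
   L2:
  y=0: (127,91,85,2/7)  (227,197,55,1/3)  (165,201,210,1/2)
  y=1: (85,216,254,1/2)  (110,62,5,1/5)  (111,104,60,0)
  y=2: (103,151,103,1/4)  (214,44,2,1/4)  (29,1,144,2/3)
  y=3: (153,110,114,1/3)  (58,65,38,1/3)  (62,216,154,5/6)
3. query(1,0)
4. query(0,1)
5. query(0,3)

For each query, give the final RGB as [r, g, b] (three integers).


(1,0) stack=L1,L2; from [0,0,0]:
L1 α=2/3: [106/3, 68/3, 350/3]
L2 α=1/3: [893/9, 727/9, 865/9]
→ [99, 81, 96]

query (0,1) [L1,L2] — begin 0,0,0
after L1 α=1/4: [99/4, 201/4, 183/4]
after L2 α=1/2: [439/8, 1065/8, 1199/8]
→ [55, 133, 150]

(0,3) stack=L1,L2; from [0,0,0]:
after L1 α=1/2: [12, 77/2, 122]
after L2 α=1/3: [59, 187/3, 358/3]
= [59, 62, 119]


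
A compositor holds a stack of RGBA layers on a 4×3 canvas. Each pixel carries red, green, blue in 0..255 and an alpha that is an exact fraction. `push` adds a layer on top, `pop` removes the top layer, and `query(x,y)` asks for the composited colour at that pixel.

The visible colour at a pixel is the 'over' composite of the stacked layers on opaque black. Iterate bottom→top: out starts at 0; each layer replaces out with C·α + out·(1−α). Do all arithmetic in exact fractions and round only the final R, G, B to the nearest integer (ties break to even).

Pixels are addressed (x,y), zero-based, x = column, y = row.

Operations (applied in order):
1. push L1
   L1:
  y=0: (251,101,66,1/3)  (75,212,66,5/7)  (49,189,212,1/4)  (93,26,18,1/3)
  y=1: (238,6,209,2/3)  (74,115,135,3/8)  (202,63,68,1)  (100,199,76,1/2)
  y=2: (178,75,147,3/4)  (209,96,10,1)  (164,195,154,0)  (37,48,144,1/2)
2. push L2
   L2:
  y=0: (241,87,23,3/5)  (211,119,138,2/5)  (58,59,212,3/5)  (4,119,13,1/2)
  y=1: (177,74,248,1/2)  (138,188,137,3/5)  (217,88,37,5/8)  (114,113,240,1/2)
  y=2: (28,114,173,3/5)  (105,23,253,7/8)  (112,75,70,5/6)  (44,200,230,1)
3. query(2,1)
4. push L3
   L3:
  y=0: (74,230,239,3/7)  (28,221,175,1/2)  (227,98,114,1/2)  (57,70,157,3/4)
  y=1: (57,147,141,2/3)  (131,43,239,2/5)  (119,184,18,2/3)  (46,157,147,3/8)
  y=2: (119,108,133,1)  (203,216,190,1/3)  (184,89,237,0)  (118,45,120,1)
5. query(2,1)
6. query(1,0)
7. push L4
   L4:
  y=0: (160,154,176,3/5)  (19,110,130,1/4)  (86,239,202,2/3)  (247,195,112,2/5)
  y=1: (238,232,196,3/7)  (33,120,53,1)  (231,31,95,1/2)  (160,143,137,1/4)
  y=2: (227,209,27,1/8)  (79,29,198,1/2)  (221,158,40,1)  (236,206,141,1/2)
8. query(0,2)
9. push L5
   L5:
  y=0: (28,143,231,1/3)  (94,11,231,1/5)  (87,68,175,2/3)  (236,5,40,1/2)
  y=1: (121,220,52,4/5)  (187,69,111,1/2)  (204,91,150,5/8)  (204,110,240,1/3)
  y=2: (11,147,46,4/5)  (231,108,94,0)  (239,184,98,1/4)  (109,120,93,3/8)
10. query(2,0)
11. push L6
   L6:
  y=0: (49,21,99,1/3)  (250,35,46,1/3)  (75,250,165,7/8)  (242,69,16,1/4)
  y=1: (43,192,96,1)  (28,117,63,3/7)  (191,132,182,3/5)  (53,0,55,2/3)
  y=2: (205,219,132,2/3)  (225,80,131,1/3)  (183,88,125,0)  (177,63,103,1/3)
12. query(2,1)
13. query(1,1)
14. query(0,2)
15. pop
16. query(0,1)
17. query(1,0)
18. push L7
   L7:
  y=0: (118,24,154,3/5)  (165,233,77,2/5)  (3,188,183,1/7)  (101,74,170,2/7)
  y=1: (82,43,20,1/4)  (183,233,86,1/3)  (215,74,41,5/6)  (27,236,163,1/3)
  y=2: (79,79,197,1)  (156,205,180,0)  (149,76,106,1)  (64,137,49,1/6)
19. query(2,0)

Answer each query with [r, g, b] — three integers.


at x=2,y=1 over L1,L2:
L1 α=1: [202, 63, 68]
L2 α=5/8: [1691/8, 629/8, 389/8]
= [211, 79, 49]

(2,1) stack=L1,L2,L3; from [0,0,0]:
L1 α=1: [202, 63, 68]
L2 α=5/8: [1691/8, 629/8, 389/8]
L3 α=2/3: [3595/24, 1191/8, 677/24]
rounded: [150, 149, 28]

query (1,0) [L1,L2,L3] — begin 0,0,0
after L1 α=5/7: [375/7, 1060/7, 330/7]
after L2 α=2/5: [4079/35, 4846/35, 2922/35]
after L3 α=1/2: [5059/70, 12581/70, 9047/70]
= [72, 180, 129]

(0,2) stack=L1,L2,L3,L4; from [0,0,0]:
L1 α=3/4: [267/2, 225/4, 441/4]
L2 α=3/5: [351/5, 909/10, 1479/10]
L3 α=1: [119, 108, 133]
L4 α=1/8: [265/2, 965/8, 479/4]
= [132, 121, 120]

(2,0) stack=L1,L2,L3,L4,L5; from [0,0,0]:
after L1 α=1/4: [49/4, 189/4, 53]
after L2 α=3/5: [397/10, 543/10, 742/5]
after L3 α=1/2: [2667/20, 1523/20, 656/5]
after L4 α=2/3: [6107/60, 11083/60, 892/5]
after L5 α=2/3: [16547/180, 19243/180, 2642/15]
= [92, 107, 176]

at x=2,y=1 over L1,L2,L3,L4,L5,L6:
after L1 α=1: [202, 63, 68]
after L2 α=5/8: [1691/8, 629/8, 389/8]
after L3 α=2/3: [3595/24, 1191/8, 677/24]
after L4 α=1/2: [9139/48, 1439/16, 2957/48]
after L5 α=5/8: [25459/128, 11597/128, 14957/128]
after L6 α=3/5: [62131/320, 36941/320, 49901/320]
rounded: [194, 115, 156]

query (1,1) [L1,L2,L3,L4,L5,L6] — begin 0,0,0
after L1 α=3/8: [111/4, 345/8, 405/8]
after L2 α=3/5: [939/10, 2601/20, 2049/20]
after L3 α=2/5: [5437/50, 9523/100, 15707/100]
after L4 α=1: [33, 120, 53]
after L5 α=1/2: [110, 189/2, 82]
after L6 α=3/7: [524/7, 729/7, 517/7]
rounded: [75, 104, 74]

at x=0,y=2 over L1,L2,L3,L4,L5,L6:
L1 α=3/4: [267/2, 225/4, 441/4]
L2 α=3/5: [351/5, 909/10, 1479/10]
L3 α=1: [119, 108, 133]
L4 α=1/8: [265/2, 965/8, 479/4]
L5 α=4/5: [353/10, 5669/40, 243/4]
L6 α=2/3: [4453/30, 23189/120, 433/4]
= [148, 193, 108]

query (0,1) [L1,L2,L3,L4,L5] — begin 0,0,0
+L1 (α=2/3) → [476/3, 4, 418/3]
+L2 (α=1/2) → [1007/6, 39, 581/3]
+L3 (α=2/3) → [1691/18, 111, 1427/9]
+L4 (α=3/7) → [9808/63, 1140/7, 11000/63]
+L5 (α=4/5) → [8060/63, 1460/7, 24104/315]
→ [128, 209, 77]

at x=1,y=0 over L1,L2,L3,L4,L5:
L1 α=5/7: [375/7, 1060/7, 330/7]
L2 α=2/5: [4079/35, 4846/35, 2922/35]
L3 α=1/2: [5059/70, 12581/70, 9047/70]
L4 α=1/4: [16507/280, 45443/280, 36241/280]
L5 α=1/5: [23087/350, 46213/350, 52411/350]
→ [66, 132, 150]

(2,0) stack=L1,L2,L3,L4,L5,L7; from [0,0,0]:
+L1 (α=1/4) → [49/4, 189/4, 53]
+L2 (α=3/5) → [397/10, 543/10, 742/5]
+L3 (α=1/2) → [2667/20, 1523/20, 656/5]
+L4 (α=2/3) → [6107/60, 11083/60, 892/5]
+L5 (α=2/3) → [16547/180, 19243/180, 2642/15]
+L7 (α=1/7) → [16637/210, 24883/210, 6199/35]
rounded: [79, 118, 177]


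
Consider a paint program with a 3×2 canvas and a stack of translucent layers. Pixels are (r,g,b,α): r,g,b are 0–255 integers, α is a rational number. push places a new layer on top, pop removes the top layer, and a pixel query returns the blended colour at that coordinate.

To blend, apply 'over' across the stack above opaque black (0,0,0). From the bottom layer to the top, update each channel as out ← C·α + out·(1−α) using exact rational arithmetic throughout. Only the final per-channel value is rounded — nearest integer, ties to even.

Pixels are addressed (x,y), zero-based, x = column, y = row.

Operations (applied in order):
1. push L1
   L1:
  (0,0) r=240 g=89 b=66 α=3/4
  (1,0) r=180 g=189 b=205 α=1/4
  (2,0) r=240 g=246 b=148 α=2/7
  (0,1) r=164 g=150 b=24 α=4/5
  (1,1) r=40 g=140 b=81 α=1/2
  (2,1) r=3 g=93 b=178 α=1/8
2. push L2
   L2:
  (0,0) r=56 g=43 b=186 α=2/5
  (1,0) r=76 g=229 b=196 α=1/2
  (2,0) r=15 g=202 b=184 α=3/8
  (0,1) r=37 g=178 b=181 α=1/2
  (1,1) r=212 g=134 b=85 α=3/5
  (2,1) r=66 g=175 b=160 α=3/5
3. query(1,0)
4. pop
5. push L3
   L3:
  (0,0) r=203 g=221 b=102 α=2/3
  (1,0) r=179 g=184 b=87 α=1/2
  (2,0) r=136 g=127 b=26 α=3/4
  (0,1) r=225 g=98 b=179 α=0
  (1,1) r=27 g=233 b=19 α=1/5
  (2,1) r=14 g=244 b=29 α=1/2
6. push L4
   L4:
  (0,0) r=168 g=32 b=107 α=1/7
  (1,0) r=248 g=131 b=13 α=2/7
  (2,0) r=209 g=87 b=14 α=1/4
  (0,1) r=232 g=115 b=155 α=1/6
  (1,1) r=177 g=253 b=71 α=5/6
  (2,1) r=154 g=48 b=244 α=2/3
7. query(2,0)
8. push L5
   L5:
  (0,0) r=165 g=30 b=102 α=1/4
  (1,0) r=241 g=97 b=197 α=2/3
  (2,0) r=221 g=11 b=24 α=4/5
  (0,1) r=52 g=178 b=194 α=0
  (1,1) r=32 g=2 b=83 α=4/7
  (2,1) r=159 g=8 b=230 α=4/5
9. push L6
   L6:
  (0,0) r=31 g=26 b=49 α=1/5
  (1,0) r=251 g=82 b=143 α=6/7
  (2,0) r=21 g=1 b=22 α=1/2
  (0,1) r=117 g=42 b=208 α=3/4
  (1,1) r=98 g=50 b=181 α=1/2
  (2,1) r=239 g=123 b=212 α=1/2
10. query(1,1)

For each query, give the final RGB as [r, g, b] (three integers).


query (1,0) [L1,L2] — begin 0,0,0
after L1 α=1/4: [45, 189/4, 205/4]
after L2 α=1/2: [121/2, 1105/8, 989/8]
→ [60, 138, 124]

query (2,0) [L1,L3,L4] — begin 0,0,0
+L1 (α=2/7) → [480/7, 492/7, 296/7]
+L3 (α=3/4) → [834/7, 3159/28, 421/14]
+L4 (α=1/4) → [3965/28, 11913/112, 1459/56]
→ [142, 106, 26]

query (1,1) [L1,L3,L4,L5,L6] — begin 0,0,0
after L1 α=1/2: [20, 70, 81/2]
after L3 α=1/5: [107/5, 513/5, 181/5]
after L4 α=5/6: [2266/15, 3419/15, 326/5]
after L5 α=4/7: [2906/35, 3459/35, 2638/35]
after L6 α=1/2: [3168/35, 5209/70, 8973/70]
rounded: [91, 74, 128]


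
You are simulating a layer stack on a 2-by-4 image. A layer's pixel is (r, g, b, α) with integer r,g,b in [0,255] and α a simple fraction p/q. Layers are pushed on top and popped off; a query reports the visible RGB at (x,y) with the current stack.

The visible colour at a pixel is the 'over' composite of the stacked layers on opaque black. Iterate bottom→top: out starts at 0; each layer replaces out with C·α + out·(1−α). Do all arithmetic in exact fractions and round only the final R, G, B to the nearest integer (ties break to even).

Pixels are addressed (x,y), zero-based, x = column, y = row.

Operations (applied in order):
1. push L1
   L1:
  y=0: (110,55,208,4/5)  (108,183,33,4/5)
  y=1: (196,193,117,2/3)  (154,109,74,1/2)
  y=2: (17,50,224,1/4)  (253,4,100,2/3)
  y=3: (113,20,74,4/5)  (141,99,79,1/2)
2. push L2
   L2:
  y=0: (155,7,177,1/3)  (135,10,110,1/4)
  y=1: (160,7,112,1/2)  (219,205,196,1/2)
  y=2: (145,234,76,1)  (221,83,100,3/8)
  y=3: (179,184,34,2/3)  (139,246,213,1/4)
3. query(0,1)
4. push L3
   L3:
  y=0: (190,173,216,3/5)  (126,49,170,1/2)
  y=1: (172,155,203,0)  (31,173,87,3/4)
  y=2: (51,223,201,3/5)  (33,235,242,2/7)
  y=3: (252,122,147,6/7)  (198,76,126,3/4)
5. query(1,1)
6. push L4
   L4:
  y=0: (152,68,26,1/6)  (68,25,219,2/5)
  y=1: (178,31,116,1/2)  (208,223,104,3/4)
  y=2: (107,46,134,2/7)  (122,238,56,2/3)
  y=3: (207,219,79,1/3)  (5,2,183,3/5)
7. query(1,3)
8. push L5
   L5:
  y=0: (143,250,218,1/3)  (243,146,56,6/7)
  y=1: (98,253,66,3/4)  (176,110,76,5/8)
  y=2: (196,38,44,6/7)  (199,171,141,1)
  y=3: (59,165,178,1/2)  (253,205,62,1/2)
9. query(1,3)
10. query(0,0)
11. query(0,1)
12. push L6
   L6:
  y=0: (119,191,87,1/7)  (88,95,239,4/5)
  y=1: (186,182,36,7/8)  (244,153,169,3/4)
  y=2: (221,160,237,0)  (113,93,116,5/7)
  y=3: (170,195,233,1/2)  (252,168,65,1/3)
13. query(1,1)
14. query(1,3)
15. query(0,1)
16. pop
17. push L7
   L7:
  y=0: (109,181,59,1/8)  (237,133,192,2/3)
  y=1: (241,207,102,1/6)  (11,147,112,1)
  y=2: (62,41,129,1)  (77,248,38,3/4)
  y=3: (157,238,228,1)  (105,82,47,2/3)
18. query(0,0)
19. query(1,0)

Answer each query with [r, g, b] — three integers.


at x=0,y=1 over L1,L2:
after L1 α=2/3: [392/3, 386/3, 78]
after L2 α=1/2: [436/3, 407/6, 95]
rounded: [145, 68, 95]

query (1,1) [L1,L2,L3] — begin 0,0,0
+L1 (α=1/2) → [77, 109/2, 37]
+L2 (α=1/2) → [148, 519/4, 233/2]
+L3 (α=3/4) → [241/4, 2595/16, 755/8]
rounded: [60, 162, 94]

(1,3) stack=L1,L2,L3,L4; from [0,0,0]:
L1 α=1/2: [141/2, 99/2, 79/2]
L2 α=1/4: [701/8, 789/8, 663/8]
L3 α=3/4: [5453/32, 2613/32, 3687/32]
L4 α=3/5: [5693/80, 2709/80, 12471/80]
→ [71, 34, 156]

(1,3) stack=L1,L2,L3,L4,L5; from [0,0,0]:
after L1 α=1/2: [141/2, 99/2, 79/2]
after L2 α=1/4: [701/8, 789/8, 663/8]
after L3 α=3/4: [5453/32, 2613/32, 3687/32]
after L4 α=3/5: [5693/80, 2709/80, 12471/80]
after L5 α=1/2: [25933/160, 19109/160, 17431/160]
rounded: [162, 119, 109]

(0,0) stack=L1,L2,L3,L4,L5; from [0,0,0]:
L1 α=4/5: [88, 44, 832/5]
L2 α=1/3: [331/3, 95/3, 2549/15]
L3 α=3/5: [2372/15, 1747/15, 14818/75]
L4 α=1/6: [1414/9, 1951/18, 7604/45]
L5 α=1/3: [4115/27, 4201/27, 25018/135]
= [152, 156, 185]

query (0,1) [L1,L2,L3,L4,L5] — begin 0,0,0
after L1 α=2/3: [392/3, 386/3, 78]
after L2 α=1/2: [436/3, 407/6, 95]
after L3 α=0: [436/3, 407/6, 95]
after L4 α=1/2: [485/3, 593/12, 211/2]
after L5 α=3/4: [1367/12, 9701/48, 607/8]
→ [114, 202, 76]

at x=1,y=1 over L1,L2,L3,L4,L5,L6:
after L1 α=1/2: [77, 109/2, 37]
after L2 α=1/2: [148, 519/4, 233/2]
after L3 α=3/4: [241/4, 2595/16, 755/8]
after L4 α=3/4: [2737/16, 13299/64, 3251/32]
after L5 α=5/8: [22291/128, 75097/512, 21913/256]
after L6 α=3/4: [115987/512, 310105/2048, 151705/1024]
= [227, 151, 148]

at x=1,y=3 over L1,L2,L3,L4,L5,L6:
L1 α=1/2: [141/2, 99/2, 79/2]
L2 α=1/4: [701/8, 789/8, 663/8]
L3 α=3/4: [5453/32, 2613/32, 3687/32]
L4 α=3/5: [5693/80, 2709/80, 12471/80]
L5 α=1/2: [25933/160, 19109/160, 17431/160]
L6 α=1/3: [46093/240, 32549/240, 22631/240]
= [192, 136, 94]

at x=0,y=1 over L1,L2,L3,L4,L5,L6:
L1 α=2/3: [392/3, 386/3, 78]
L2 α=1/2: [436/3, 407/6, 95]
L3 α=0: [436/3, 407/6, 95]
L4 α=1/2: [485/3, 593/12, 211/2]
L5 α=3/4: [1367/12, 9701/48, 607/8]
L6 α=7/8: [16991/96, 70853/384, 2623/64]
rounded: [177, 185, 41]

(0,0) stack=L1,L2,L3,L4,L5,L7; from [0,0,0]:
after L1 α=4/5: [88, 44, 832/5]
after L2 α=1/3: [331/3, 95/3, 2549/15]
after L3 α=3/5: [2372/15, 1747/15, 14818/75]
after L4 α=1/6: [1414/9, 1951/18, 7604/45]
after L5 α=1/3: [4115/27, 4201/27, 25018/135]
after L7 α=1/8: [7937/54, 17147/108, 183091/1080]
rounded: [147, 159, 170]

at x=1,y=0 over L1,L2,L3,L4,L5,L7:
L1 α=4/5: [432/5, 732/5, 132/5]
L2 α=1/4: [1971/20, 1123/10, 473/10]
L3 α=1/2: [4491/40, 1613/20, 2173/20]
L4 α=2/5: [18913/200, 5839/100, 15279/100]
L5 α=6/7: [44359/200, 93439/700, 48879/700]
L7 α=2/3: [139159/600, 93213/700, 105893/700]
rounded: [232, 133, 151]


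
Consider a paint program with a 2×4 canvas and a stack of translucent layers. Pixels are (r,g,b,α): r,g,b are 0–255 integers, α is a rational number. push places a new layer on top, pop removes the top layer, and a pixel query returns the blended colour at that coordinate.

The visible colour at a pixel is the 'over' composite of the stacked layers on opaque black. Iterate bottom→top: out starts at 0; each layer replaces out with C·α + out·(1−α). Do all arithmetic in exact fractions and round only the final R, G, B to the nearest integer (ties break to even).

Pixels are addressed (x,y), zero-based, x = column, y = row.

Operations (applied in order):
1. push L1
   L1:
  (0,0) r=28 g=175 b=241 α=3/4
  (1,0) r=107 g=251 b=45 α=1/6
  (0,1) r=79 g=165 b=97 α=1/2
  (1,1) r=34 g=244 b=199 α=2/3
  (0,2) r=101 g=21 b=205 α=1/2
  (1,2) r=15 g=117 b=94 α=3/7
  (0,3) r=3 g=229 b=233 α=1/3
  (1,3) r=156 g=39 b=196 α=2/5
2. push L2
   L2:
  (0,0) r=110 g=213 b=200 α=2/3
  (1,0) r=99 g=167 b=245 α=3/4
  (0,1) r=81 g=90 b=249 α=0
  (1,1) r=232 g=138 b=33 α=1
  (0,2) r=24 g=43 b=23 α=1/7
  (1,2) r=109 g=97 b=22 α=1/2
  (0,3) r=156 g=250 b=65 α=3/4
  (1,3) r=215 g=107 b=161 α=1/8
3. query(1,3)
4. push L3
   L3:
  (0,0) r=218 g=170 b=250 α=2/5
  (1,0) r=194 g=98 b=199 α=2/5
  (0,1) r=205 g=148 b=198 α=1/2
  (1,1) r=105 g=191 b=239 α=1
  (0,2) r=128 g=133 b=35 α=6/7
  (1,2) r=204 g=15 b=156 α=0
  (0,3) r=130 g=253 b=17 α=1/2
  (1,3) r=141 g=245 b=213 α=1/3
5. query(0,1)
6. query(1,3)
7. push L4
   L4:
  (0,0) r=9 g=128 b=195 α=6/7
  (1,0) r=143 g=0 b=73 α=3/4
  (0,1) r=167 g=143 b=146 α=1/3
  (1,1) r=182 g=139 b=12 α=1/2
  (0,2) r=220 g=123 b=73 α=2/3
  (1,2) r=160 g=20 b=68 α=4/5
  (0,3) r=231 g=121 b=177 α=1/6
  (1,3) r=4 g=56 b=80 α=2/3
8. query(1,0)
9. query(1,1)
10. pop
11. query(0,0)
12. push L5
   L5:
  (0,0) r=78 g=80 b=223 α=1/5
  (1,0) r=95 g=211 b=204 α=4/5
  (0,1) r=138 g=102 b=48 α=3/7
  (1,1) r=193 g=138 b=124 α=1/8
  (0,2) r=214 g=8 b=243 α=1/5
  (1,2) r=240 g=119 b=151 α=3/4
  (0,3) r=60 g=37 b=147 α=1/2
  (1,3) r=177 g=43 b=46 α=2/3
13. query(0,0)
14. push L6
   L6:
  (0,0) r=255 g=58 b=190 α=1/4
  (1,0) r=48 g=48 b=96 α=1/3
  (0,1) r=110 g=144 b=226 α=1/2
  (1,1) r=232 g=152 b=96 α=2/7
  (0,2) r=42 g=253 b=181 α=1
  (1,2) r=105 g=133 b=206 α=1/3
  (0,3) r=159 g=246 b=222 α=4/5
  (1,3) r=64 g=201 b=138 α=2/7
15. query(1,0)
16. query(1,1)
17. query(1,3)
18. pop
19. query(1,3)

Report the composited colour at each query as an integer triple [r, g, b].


at x=1,y=3 over L1,L2:
L1 α=2/5: [312/5, 78/5, 392/5]
L2 α=1/8: [3259/40, 1081/40, 3549/40]
→ [81, 27, 89]

at x=0,y=1 over L1,L2,L3:
+L1 (α=1/2) → [79/2, 165/2, 97/2]
+L2 (α=0) → [79/2, 165/2, 97/2]
+L3 (α=1/2) → [489/4, 461/4, 493/4]
→ [122, 115, 123]

at x=1,y=3 over L1,L2,L3:
L1 α=2/5: [312/5, 78/5, 392/5]
L2 α=1/8: [3259/40, 1081/40, 3549/40]
L3 α=1/3: [6079/60, 5981/60, 2603/20]
→ [101, 100, 130]

at x=1,y=0 over L1,L2,L3,L4:
L1 α=1/6: [107/6, 251/6, 15/2]
L2 α=3/4: [1889/24, 3257/24, 1485/8]
L3 α=2/5: [4993/40, 965/8, 7639/40]
L4 α=3/4: [22153/160, 965/32, 16399/160]
→ [138, 30, 102]

at x=1,y=1 over L1,L2,L3,L4:
after L1 α=2/3: [68/3, 488/3, 398/3]
after L2 α=1: [232, 138, 33]
after L3 α=1: [105, 191, 239]
after L4 α=1/2: [287/2, 165, 251/2]
→ [144, 165, 126]

query (0,0) [L1,L2,L3] — begin 0,0,0
+L1 (α=3/4) → [21, 525/4, 723/4]
+L2 (α=2/3) → [241/3, 743/4, 2323/12]
+L3 (α=2/5) → [677/5, 3589/20, 4323/20]
→ [135, 179, 216]

at x=0,y=0 over L1,L2,L3,L5:
L1 α=3/4: [21, 525/4, 723/4]
L2 α=2/3: [241/3, 743/4, 2323/12]
L3 α=2/5: [677/5, 3589/20, 4323/20]
L5 α=1/5: [3098/25, 3989/25, 5438/25]
= [124, 160, 218]

query (1,0) [L1,L2,L3,L5,L6] — begin 0,0,0
after L1 α=1/6: [107/6, 251/6, 15/2]
after L2 α=3/4: [1889/24, 3257/24, 1485/8]
after L3 α=2/5: [4993/40, 965/8, 7639/40]
after L5 α=4/5: [20193/200, 7717/40, 40279/200]
after L6 α=1/3: [8331/100, 8677/60, 49879/300]
→ [83, 145, 166]

at x=1,y=1 over L1,L2,L3,L5,L6:
after L1 α=2/3: [68/3, 488/3, 398/3]
after L2 α=1: [232, 138, 33]
after L3 α=1: [105, 191, 239]
after L5 α=1/8: [116, 1475/8, 1797/8]
after L6 α=2/7: [1044/7, 1401/8, 1503/8]
= [149, 175, 188]

query (1,3) [L1,L2,L3,L5,L6] — begin 0,0,0
after L1 α=2/5: [312/5, 78/5, 392/5]
after L2 α=1/8: [3259/40, 1081/40, 3549/40]
after L3 α=1/3: [6079/60, 5981/60, 2603/20]
after L5 α=2/3: [27319/180, 11141/180, 1481/20]
after L6 α=2/7: [4561/36, 3659/36, 2585/28]
→ [127, 102, 92]

at x=1,y=3 over L1,L2,L3,L5:
after L1 α=2/5: [312/5, 78/5, 392/5]
after L2 α=1/8: [3259/40, 1081/40, 3549/40]
after L3 α=1/3: [6079/60, 5981/60, 2603/20]
after L5 α=2/3: [27319/180, 11141/180, 1481/20]
rounded: [152, 62, 74]


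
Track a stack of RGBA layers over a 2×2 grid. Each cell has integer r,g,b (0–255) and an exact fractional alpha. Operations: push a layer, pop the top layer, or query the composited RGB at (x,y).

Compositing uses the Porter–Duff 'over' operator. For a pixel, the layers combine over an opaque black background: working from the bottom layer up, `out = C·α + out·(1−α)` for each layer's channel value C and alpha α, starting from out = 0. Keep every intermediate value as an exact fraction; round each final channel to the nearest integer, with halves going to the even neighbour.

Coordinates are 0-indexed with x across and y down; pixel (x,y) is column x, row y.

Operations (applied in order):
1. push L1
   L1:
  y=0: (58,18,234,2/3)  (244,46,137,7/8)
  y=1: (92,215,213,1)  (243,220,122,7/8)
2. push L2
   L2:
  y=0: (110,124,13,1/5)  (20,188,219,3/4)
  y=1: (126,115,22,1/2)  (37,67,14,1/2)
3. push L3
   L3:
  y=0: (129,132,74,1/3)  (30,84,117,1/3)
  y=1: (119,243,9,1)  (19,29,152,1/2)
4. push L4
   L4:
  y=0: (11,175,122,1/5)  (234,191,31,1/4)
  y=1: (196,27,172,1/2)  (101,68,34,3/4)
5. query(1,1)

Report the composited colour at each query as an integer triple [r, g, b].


at x=1,y=1 over L1,L2,L3,L4:
+L1 (α=7/8) → [1701/8, 385/2, 427/4]
+L2 (α=1/2) → [1997/16, 519/4, 483/8]
+L3 (α=1/2) → [2301/32, 635/8, 1699/16]
+L4 (α=3/4) → [11997/128, 2267/32, 3331/64]
= [94, 71, 52]


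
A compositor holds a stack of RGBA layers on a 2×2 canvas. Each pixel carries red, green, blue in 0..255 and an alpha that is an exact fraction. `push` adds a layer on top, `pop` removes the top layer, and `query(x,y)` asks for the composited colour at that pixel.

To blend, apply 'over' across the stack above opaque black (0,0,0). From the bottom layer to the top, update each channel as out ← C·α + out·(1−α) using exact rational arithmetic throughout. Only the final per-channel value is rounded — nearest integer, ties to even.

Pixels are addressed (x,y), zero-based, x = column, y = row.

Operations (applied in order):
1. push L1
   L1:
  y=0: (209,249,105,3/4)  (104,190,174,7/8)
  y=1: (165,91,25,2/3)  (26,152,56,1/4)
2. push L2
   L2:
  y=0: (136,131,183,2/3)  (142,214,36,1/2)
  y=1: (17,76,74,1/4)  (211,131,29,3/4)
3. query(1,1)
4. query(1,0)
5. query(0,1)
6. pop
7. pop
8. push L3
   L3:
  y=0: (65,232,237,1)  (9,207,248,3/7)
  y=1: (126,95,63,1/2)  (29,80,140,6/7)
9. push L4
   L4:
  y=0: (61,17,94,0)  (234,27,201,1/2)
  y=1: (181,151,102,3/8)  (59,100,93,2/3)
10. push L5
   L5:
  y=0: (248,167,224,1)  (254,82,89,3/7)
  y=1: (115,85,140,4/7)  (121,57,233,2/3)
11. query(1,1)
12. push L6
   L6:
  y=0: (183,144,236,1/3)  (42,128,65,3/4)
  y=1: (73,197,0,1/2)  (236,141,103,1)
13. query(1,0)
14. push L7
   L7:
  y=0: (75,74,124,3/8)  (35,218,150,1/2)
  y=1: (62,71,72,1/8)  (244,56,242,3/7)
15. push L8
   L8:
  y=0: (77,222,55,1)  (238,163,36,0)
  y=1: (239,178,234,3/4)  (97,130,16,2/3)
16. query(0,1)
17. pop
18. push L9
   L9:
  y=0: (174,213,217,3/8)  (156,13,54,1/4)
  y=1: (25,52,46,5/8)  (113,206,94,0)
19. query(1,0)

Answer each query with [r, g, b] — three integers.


(1,1) stack=L1,L2; from [0,0,0]:
+L1 (α=1/4) → [13/2, 38, 14]
+L2 (α=3/4) → [1279/8, 431/4, 101/4]
→ [160, 108, 25]

(1,0) stack=L1,L2; from [0,0,0]:
after L1 α=7/8: [91, 665/4, 609/4]
after L2 α=1/2: [233/2, 1521/8, 753/8]
→ [116, 190, 94]

(0,1) stack=L1,L2; from [0,0,0]:
L1 α=2/3: [110, 182/3, 50/3]
L2 α=1/4: [347/4, 129/2, 31]
→ [87, 64, 31]

(1,1) stack=L3,L4,L5; from [0,0,0]:
L3 α=6/7: [174/7, 480/7, 120]
L4 α=2/3: [1000/21, 1880/21, 102]
L5 α=2/3: [6082/63, 4274/63, 568/3]
rounded: [97, 68, 189]

(1,0) stack=L3,L4,L5,L6; from [0,0,0]:
L3 α=3/7: [27/7, 621/7, 744/7]
L4 α=1/2: [1665/14, 405/7, 2151/14]
L5 α=3/7: [8664/49, 3342/49, 6171/49]
L6 α=3/4: [7419/98, 11079/98, 7863/98]
rounded: [76, 113, 80]

query (0,1) [L3,L4,L5,L6,L7,L8] — begin 0,0,0
after L3 α=1/2: [63, 95/2, 63/2]
after L4 α=3/8: [429/4, 1381/16, 927/16]
after L5 α=4/7: [3127/28, 1369/16, 11741/112]
after L6 α=1/2: [5171/56, 4521/32, 11741/224]
after L7 α=1/8: [5667/64, 33919/256, 14045/256]
after L8 α=3/4: [51555/256, 170623/1024, 193757/1024]
rounded: [201, 167, 189]

(1,0) stack=L3,L4,L5,L6,L7,L9; from [0,0,0]:
+L3 (α=3/7) → [27/7, 621/7, 744/7]
+L4 (α=1/2) → [1665/14, 405/7, 2151/14]
+L5 (α=3/7) → [8664/49, 3342/49, 6171/49]
+L6 (α=3/4) → [7419/98, 11079/98, 7863/98]
+L7 (α=1/2) → [10849/196, 32443/196, 22563/196]
+L9 (α=1/4) → [63123/784, 99877/784, 78273/784]
rounded: [81, 127, 100]


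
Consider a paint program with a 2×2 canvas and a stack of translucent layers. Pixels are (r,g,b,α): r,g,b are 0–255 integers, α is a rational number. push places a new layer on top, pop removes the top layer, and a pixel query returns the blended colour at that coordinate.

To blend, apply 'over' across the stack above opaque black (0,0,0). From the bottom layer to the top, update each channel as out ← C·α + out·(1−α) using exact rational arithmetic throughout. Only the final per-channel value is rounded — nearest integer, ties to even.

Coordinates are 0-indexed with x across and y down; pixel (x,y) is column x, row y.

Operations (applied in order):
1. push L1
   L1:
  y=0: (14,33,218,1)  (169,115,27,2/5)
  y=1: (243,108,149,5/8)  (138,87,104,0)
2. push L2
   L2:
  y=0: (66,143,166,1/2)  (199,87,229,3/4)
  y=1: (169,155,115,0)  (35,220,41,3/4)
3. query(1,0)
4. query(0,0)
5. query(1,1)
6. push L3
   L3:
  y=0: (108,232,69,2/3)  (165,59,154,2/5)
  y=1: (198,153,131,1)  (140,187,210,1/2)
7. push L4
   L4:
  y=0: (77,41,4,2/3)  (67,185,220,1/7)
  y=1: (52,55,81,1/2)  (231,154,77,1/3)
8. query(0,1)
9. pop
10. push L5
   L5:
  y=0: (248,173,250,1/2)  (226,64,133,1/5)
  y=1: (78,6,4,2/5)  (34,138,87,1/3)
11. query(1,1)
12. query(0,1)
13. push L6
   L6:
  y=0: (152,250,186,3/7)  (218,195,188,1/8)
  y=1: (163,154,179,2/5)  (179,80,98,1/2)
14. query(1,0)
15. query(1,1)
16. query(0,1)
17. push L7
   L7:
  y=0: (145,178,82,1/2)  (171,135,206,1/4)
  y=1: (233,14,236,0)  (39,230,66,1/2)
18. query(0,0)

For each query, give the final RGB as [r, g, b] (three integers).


query (1,0) [L1,L2] — begin 0,0,0
after L1 α=2/5: [338/5, 46, 54/5]
after L2 α=3/4: [3323/20, 307/4, 3489/20]
= [166, 77, 174]

at x=0,y=0 over L1,L2:
L1 α=1: [14, 33, 218]
L2 α=1/2: [40, 88, 192]
rounded: [40, 88, 192]

at x=1,y=1 over L1,L2:
+L1 (α=0) → [0, 0, 0]
+L2 (α=3/4) → [105/4, 165, 123/4]
rounded: [26, 165, 31]

at x=0,y=1 over L1,L2,L3,L4:
L1 α=5/8: [1215/8, 135/2, 745/8]
L2 α=0: [1215/8, 135/2, 745/8]
L3 α=1: [198, 153, 131]
L4 α=1/2: [125, 104, 106]
rounded: [125, 104, 106]

query (1,1) [L1,L2,L3,L5] — begin 0,0,0
after L1 α=0: [0, 0, 0]
after L2 α=3/4: [105/4, 165, 123/4]
after L3 α=1/2: [665/8, 176, 963/8]
after L5 α=1/3: [267/4, 490/3, 437/4]
→ [67, 163, 109]

(0,1) stack=L1,L2,L3,L5; from [0,0,0]:
+L1 (α=5/8) → [1215/8, 135/2, 745/8]
+L2 (α=0) → [1215/8, 135/2, 745/8]
+L3 (α=1) → [198, 153, 131]
+L5 (α=2/5) → [150, 471/5, 401/5]
→ [150, 94, 80]

(1,0) stack=L1,L2,L3,L5,L6; from [0,0,0]:
after L1 α=2/5: [338/5, 46, 54/5]
after L2 α=3/4: [3323/20, 307/4, 3489/20]
after L3 α=2/5: [16569/100, 1393/20, 16627/100]
after L5 α=1/5: [22219/125, 1713/25, 19952/125]
after L6 α=1/8: [182783/1000, 8433/100, 40791/250]
rounded: [183, 84, 163]

(1,1) stack=L1,L2,L3,L5,L6; from [0,0,0]:
L1 α=0: [0, 0, 0]
L2 α=3/4: [105/4, 165, 123/4]
L3 α=1/2: [665/8, 176, 963/8]
L5 α=1/3: [267/4, 490/3, 437/4]
L6 α=1/2: [983/8, 365/3, 829/8]
→ [123, 122, 104]

query (0,1) [L1,L2,L3,L5,L6] — begin 0,0,0
L1 α=5/8: [1215/8, 135/2, 745/8]
L2 α=0: [1215/8, 135/2, 745/8]
L3 α=1: [198, 153, 131]
L5 α=2/5: [150, 471/5, 401/5]
L6 α=2/5: [776/5, 2953/25, 2993/25]
rounded: [155, 118, 120]

query (0,0) [L1,L2,L3,L5,L6,L7] — begin 0,0,0
after L1 α=1: [14, 33, 218]
after L2 α=1/2: [40, 88, 192]
after L3 α=2/3: [256/3, 184, 110]
after L5 α=1/2: [500/3, 357/2, 180]
after L6 α=3/7: [3368/21, 1464/7, 1278/7]
after L7 α=1/2: [6413/42, 1355/7, 926/7]
= [153, 194, 132]


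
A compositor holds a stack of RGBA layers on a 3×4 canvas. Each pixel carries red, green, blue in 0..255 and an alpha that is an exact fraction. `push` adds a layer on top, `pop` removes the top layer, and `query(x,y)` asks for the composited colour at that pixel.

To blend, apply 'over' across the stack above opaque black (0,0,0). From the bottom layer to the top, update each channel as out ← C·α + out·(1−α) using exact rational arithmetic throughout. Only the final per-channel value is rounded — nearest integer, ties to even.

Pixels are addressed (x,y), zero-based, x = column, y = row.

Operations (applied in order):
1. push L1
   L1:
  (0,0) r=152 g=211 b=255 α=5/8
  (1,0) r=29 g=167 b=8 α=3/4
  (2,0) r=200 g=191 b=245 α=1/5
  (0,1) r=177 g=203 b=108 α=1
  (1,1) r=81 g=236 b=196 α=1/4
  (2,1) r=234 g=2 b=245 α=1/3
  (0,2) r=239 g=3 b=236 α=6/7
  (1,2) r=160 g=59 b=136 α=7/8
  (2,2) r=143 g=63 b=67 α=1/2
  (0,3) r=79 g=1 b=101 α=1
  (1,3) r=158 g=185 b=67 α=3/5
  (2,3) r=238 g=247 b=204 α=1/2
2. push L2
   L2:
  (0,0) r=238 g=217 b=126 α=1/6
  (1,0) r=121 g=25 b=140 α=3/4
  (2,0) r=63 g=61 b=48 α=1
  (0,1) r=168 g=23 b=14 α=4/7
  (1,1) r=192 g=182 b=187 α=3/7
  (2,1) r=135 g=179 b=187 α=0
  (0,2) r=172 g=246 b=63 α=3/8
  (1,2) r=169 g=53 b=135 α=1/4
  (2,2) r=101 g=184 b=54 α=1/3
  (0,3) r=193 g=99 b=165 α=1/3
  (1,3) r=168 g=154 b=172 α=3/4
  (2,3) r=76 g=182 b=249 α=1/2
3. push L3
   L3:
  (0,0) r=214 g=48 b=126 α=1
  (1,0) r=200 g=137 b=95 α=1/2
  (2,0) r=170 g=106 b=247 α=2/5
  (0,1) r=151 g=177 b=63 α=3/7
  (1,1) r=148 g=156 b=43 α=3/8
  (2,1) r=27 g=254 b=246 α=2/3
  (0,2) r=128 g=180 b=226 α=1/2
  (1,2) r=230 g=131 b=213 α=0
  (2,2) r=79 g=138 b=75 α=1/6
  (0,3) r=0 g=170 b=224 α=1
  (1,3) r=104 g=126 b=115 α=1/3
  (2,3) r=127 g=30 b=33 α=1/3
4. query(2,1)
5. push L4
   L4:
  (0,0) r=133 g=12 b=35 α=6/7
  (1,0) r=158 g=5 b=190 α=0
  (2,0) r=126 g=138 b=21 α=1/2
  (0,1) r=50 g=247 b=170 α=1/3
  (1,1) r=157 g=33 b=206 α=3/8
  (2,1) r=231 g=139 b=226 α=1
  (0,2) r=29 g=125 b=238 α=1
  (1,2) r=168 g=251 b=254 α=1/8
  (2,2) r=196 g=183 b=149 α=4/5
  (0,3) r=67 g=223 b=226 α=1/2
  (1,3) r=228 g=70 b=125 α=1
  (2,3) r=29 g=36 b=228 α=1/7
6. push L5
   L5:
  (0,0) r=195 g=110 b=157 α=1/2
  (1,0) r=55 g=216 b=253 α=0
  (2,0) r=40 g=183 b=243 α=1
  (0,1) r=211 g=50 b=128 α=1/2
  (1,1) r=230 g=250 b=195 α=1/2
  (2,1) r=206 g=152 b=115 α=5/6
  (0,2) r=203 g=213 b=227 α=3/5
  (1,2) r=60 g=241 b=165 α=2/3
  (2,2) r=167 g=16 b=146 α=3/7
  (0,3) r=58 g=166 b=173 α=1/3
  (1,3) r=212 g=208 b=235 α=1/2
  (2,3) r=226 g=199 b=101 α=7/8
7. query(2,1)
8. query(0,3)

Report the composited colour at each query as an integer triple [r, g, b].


at x=2,y=1 over L1,L2,L3:
L1 α=1/3: [78, 2/3, 245/3]
L2 α=0: [78, 2/3, 245/3]
L3 α=2/3: [44, 1526/9, 1721/9]
rounded: [44, 170, 191]

at x=2,y=1 over L1,L2,L3,L4,L5:
+L1 (α=1/3) → [78, 2/3, 245/3]
+L2 (α=0) → [78, 2/3, 245/3]
+L3 (α=2/3) → [44, 1526/9, 1721/9]
+L4 (α=1) → [231, 139, 226]
+L5 (α=5/6) → [1261/6, 899/6, 267/2]
→ [210, 150, 134]

query (0,3) [L1,L2,L3,L4,L5] — begin 0,0,0
after L1 α=1: [79, 1, 101]
after L2 α=1/3: [117, 101/3, 367/3]
after L3 α=1: [0, 170, 224]
after L4 α=1/2: [67/2, 393/2, 225]
after L5 α=1/3: [125/3, 559/3, 623/3]
rounded: [42, 186, 208]


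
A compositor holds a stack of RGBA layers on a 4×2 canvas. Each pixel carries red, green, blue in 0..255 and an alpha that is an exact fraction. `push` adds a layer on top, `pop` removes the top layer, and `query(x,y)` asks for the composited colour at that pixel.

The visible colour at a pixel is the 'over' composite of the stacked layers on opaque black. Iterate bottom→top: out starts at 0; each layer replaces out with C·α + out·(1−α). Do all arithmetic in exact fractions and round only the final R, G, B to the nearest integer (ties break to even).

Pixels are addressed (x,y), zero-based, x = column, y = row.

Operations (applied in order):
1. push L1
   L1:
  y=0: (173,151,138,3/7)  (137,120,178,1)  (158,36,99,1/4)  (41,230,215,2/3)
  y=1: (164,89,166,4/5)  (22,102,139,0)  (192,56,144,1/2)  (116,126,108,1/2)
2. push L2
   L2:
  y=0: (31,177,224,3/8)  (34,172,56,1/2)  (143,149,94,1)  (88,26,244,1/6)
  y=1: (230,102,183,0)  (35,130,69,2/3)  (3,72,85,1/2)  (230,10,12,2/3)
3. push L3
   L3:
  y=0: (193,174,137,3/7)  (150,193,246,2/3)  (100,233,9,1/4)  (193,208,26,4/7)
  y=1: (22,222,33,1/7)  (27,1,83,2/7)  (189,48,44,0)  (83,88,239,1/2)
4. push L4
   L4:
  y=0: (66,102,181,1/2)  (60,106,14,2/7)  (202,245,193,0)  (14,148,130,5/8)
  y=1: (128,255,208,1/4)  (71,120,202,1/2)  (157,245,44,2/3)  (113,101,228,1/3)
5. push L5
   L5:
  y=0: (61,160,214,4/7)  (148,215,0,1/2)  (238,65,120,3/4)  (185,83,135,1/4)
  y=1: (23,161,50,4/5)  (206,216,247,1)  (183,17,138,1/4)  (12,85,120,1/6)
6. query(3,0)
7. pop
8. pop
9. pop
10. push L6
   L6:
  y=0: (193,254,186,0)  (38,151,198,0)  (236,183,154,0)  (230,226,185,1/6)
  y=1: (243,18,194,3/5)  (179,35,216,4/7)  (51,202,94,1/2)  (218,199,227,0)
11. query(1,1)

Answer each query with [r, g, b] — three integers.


(3,0) stack=L1,L2,L3,L4,L5; from [0,0,0]:
L1 α=2/3: [82/3, 460/3, 430/3]
L2 α=1/6: [337/9, 1189/9, 1441/9]
L3 α=4/7: [379/3, 3685/21, 1753/21]
L4 α=5/8: [449/8, 8865/56, 6303/56]
L5 α=1/4: [2827/32, 31243/224, 26469/224]
= [88, 139, 118]

query (1,1) [L1,L2,L6] — begin 0,0,0
+L1 (α=0) → [0, 0, 0]
+L2 (α=2/3) → [70/3, 260/3, 46]
+L6 (α=4/7) → [786/7, 400/7, 1002/7]
rounded: [112, 57, 143]


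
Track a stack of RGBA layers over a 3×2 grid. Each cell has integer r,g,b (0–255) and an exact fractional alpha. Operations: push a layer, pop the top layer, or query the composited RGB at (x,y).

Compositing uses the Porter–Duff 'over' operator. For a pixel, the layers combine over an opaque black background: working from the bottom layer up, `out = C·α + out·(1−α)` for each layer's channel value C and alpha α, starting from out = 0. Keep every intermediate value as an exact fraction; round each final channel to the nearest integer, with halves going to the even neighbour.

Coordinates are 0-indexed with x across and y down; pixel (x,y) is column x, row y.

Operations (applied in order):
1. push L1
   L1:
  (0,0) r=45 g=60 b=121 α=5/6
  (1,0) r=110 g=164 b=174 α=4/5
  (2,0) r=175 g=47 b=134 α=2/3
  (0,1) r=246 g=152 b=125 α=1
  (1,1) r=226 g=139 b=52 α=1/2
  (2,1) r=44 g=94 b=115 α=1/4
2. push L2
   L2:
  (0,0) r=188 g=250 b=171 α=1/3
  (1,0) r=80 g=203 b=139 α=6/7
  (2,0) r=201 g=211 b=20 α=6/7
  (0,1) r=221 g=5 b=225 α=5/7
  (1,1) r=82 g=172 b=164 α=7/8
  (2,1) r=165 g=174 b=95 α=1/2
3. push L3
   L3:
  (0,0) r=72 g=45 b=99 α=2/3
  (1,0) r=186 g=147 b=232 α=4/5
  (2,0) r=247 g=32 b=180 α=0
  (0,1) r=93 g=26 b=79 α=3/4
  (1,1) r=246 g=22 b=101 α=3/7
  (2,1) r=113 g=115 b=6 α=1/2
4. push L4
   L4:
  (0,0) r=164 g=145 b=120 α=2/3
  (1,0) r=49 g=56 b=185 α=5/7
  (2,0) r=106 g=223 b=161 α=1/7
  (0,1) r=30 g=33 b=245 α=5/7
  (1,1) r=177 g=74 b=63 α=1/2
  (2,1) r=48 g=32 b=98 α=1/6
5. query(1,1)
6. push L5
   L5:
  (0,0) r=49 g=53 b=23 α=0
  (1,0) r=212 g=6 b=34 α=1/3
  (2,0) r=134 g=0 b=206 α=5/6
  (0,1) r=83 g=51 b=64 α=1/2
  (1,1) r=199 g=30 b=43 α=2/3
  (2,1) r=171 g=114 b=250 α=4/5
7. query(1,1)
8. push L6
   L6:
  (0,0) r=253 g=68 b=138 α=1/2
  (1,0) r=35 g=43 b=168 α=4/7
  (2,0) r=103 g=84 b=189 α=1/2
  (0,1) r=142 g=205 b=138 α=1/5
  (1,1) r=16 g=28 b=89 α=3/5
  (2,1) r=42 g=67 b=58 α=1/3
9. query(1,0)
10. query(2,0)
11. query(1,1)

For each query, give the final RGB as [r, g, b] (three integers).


at x=1,y=1 over L1,L2,L3,L4:
after L1 α=1/2: [113, 139/2, 26]
after L2 α=7/8: [687/8, 2547/16, 587/4]
after L3 α=3/7: [309/2, 2811/28, 890/7]
after L4 α=1/2: [663/4, 4883/56, 1331/14]
rounded: [166, 87, 95]

at x=1,y=1 over L1,L2,L3,L4,L5:
after L1 α=1/2: [113, 139/2, 26]
after L2 α=7/8: [687/8, 2547/16, 587/4]
after L3 α=3/7: [309/2, 2811/28, 890/7]
after L4 α=1/2: [663/4, 4883/56, 1331/14]
after L5 α=2/3: [2255/12, 8243/168, 845/14]
→ [188, 49, 60]

query (1,0) [L1,L2,L3,L4,L5,L6] — begin 0,0,0
after L1 α=4/5: [88, 656/5, 696/5]
after L2 α=6/7: [568/7, 6746/35, 4866/35]
after L3 α=4/5: [5776/35, 27326/175, 37346/175]
after L4 α=5/7: [20127/245, 103652/1225, 236567/1225]
after L5 α=1/3: [92194/735, 214654/3675, 514784/3675]
after L6 α=4/7: [126494/1715, 425354/8575, 1337984/8575]
→ [74, 50, 156]

query (2,0) [L1,L2,L3,L4,L5,L6] — begin 0,0,0
after L1 α=2/3: [350/3, 94/3, 268/3]
after L2 α=6/7: [3968/21, 556/3, 628/21]
after L3 α=0: [3968/21, 556/3, 628/21]
after L4 α=1/7: [8678/49, 1335/7, 2383/49]
after L5 α=5/6: [6918/49, 445/14, 52853/294]
after L6 α=1/2: [11965/98, 1621/28, 108419/588]
= [122, 58, 184]

at x=1,y=1 over L1,L2,L3,L4,L5,L6:
after L1 α=1/2: [113, 139/2, 26]
after L2 α=7/8: [687/8, 2547/16, 587/4]
after L3 α=3/7: [309/2, 2811/28, 890/7]
after L4 α=1/2: [663/4, 4883/56, 1331/14]
after L5 α=2/3: [2255/12, 8243/168, 845/14]
after L6 α=3/5: [2543/30, 15299/420, 2714/35]
= [85, 36, 78]
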